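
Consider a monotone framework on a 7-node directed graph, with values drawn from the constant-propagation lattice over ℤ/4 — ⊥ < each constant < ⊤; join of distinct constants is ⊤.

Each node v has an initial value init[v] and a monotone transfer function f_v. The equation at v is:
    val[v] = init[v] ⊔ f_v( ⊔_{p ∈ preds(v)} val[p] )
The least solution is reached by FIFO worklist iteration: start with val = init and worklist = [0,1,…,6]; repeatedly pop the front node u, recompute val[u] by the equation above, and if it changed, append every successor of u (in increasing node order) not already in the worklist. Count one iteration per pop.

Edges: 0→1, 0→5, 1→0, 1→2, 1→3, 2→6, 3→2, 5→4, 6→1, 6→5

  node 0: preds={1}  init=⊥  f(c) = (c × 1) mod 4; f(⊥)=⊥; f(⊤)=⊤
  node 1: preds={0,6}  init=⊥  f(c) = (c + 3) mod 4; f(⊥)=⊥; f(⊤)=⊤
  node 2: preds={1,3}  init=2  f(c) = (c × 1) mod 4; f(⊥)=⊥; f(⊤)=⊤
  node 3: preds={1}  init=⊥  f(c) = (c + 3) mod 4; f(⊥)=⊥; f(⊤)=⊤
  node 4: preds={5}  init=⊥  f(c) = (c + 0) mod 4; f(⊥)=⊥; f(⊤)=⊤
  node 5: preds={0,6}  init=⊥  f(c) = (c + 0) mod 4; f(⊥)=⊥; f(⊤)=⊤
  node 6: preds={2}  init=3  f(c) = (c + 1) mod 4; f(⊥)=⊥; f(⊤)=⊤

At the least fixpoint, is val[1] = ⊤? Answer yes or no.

yes

Trace (20 dequeues):
  [1] u=0 | in ⊥ | out ⊥ | ==
  [2] u=1 | in 3 | out 2 | prev ⊥ | push {0}
  [3] u=2 | in 2 | out 2 | ==
  [4] u=3 | in 2 | out 1 | prev ⊥ | push {2}
  [5] u=4 | in ⊥ | out ⊥ | ==
  [6] u=5 | in 3 | out 3 | prev ⊥ | push {4}
  [7] u=6 | in 2 | out 3 | ==
  [8] u=0 | in 2 | out 2 | prev ⊥ | push {1,5}
  [9] u=2 | in ⊤ | out ⊤ | prev 2 | push {6}
  [10] u=4 | in 3 | out 3 | prev ⊥ | push {}
  [11] u=1 | in ⊤ | out ⊤ | prev 2 | push {0,2,3}
  [12] u=5 | in ⊤ | out ⊤ | prev 3 | push {4}
  [13] u=6 | in ⊤ | out ⊤ | prev 3 | push {1,5}
  [14] u=0 | in ⊤ | out ⊤ | prev 2 | push {}
  [15] u=2 | in ⊤ | out ⊤ | ==
  [16] u=3 | in ⊤ | out ⊤ | prev 1 | push {2}
  [17] u=4 | in ⊤ | out ⊤ | prev 3 | push {}
  [18] u=1 | in ⊤ | out ⊤ | ==
  [19] u=5 | in ⊤ | out ⊤ | ==
  [20] u=2 | in ⊤ | out ⊤ | ==

Converged values:
  [0] ⊤
  [1] ⊤
  [2] ⊤
  [3] ⊤
  [4] ⊤
  [5] ⊤
  [6] ⊤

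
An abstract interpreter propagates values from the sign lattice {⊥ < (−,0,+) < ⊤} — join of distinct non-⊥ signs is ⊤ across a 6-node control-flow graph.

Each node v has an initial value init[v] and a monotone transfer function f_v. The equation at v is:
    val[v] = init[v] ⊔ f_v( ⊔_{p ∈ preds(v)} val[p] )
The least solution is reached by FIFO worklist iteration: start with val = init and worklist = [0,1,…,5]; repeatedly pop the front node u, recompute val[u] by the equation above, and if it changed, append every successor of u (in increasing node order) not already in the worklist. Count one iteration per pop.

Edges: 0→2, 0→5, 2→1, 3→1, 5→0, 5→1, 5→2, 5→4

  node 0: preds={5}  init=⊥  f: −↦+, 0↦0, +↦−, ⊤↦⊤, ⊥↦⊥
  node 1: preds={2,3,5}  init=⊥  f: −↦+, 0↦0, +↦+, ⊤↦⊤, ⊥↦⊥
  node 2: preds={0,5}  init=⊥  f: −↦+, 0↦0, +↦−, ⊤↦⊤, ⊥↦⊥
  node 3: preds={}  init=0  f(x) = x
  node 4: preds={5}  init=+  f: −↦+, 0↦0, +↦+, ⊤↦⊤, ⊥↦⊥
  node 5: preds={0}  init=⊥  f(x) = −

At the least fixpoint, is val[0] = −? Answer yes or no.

Worklist (12 pops):
  #1 pop 0: in=⊥ → ⊥ (no change)
  #2 pop 1: in=0 → 0 (was ⊥); enqueue []
  #3 pop 2: in=⊥ → ⊥ (no change)
  #4 pop 3: in=⊥ → 0 (no change)
  #5 pop 4: in=⊥ → + (no change)
  #6 pop 5: in=⊥ → − (was ⊥); enqueue [0,1,2,4]
  #7 pop 0: in=− → + (was ⊥); enqueue [5]
  #8 pop 1: in=⊤ → ⊤ (was 0); enqueue []
  #9 pop 2: in=⊤ → ⊤ (was ⊥); enqueue [1]
  #10 pop 4: in=− → + (no change)
  #11 pop 5: in=+ → − (no change)
  #12 pop 1: in=⊤ → ⊤ (no change)

Fixpoint:
  val[0] = +
  val[1] = ⊤
  val[2] = ⊤
  val[3] = 0
  val[4] = +
  val[5] = −

no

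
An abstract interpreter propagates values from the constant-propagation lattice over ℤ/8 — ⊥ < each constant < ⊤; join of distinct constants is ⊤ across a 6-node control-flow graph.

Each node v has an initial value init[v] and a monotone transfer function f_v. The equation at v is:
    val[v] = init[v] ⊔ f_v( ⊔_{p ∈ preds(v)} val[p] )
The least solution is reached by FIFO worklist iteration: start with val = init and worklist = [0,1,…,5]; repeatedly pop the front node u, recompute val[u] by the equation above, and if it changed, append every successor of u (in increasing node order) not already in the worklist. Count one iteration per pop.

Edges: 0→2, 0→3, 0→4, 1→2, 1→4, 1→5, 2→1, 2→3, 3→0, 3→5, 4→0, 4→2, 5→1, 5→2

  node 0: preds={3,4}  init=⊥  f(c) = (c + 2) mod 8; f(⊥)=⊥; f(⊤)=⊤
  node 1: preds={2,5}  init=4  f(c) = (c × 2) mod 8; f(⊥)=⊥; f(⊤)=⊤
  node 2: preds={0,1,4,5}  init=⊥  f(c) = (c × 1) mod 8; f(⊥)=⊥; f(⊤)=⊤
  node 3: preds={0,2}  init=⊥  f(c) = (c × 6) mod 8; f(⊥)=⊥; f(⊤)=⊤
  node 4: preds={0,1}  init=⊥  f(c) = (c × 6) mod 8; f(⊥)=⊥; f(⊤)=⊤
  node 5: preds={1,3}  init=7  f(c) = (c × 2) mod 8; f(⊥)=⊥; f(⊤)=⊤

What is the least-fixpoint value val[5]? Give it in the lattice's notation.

⊤

Worklist (11 pops):
  #1 pop 0: in=⊥ → ⊥ (no change)
  #2 pop 1: in=7 → ⊤ (was 4); enqueue []
  #3 pop 2: in=⊤ → ⊤ (was ⊥); enqueue [1]
  #4 pop 3: in=⊤ → ⊤ (was ⊥); enqueue [0]
  #5 pop 4: in=⊤ → ⊤ (was ⊥); enqueue [2]
  #6 pop 5: in=⊤ → ⊤ (was 7); enqueue []
  #7 pop 1: in=⊤ → ⊤ (no change)
  #8 pop 0: in=⊤ → ⊤ (was ⊥); enqueue [3,4]
  #9 pop 2: in=⊤ → ⊤ (no change)
  #10 pop 3: in=⊤ → ⊤ (no change)
  #11 pop 4: in=⊤ → ⊤ (no change)

Fixpoint:
  val[0] = ⊤
  val[1] = ⊤
  val[2] = ⊤
  val[3] = ⊤
  val[4] = ⊤
  val[5] = ⊤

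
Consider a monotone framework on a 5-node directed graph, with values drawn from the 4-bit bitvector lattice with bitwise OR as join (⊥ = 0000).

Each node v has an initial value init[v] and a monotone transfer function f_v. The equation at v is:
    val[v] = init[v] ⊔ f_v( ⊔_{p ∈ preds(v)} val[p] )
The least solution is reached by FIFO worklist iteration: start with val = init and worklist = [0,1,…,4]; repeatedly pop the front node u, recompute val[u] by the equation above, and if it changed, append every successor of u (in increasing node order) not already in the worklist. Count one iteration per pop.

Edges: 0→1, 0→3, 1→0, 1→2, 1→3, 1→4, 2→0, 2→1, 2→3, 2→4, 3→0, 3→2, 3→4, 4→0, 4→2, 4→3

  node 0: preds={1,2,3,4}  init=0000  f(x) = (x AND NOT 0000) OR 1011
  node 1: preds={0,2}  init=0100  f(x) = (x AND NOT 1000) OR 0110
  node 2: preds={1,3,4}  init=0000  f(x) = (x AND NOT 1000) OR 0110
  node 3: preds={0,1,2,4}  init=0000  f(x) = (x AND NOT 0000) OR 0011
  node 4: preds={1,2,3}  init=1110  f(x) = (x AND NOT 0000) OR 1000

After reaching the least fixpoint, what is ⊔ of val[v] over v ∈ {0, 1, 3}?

1111

Worklist (9 pops):
  #1 pop 0: in=1110 → 1111 (was 0000); enqueue []
  #2 pop 1: in=1111 → 0111 (was 0100); enqueue [0]
  #3 pop 2: in=1111 → 0111 (was 0000); enqueue [1]
  #4 pop 3: in=1111 → 1111 (was 0000); enqueue [2]
  #5 pop 4: in=1111 → 1111 (was 1110); enqueue [3]
  #6 pop 0: in=1111 → 1111 (no change)
  #7 pop 1: in=1111 → 0111 (no change)
  #8 pop 2: in=1111 → 0111 (no change)
  #9 pop 3: in=1111 → 1111 (no change)

Fixpoint:
  val[0] = 1111
  val[1] = 0111
  val[2] = 0111
  val[3] = 1111
  val[4] = 1111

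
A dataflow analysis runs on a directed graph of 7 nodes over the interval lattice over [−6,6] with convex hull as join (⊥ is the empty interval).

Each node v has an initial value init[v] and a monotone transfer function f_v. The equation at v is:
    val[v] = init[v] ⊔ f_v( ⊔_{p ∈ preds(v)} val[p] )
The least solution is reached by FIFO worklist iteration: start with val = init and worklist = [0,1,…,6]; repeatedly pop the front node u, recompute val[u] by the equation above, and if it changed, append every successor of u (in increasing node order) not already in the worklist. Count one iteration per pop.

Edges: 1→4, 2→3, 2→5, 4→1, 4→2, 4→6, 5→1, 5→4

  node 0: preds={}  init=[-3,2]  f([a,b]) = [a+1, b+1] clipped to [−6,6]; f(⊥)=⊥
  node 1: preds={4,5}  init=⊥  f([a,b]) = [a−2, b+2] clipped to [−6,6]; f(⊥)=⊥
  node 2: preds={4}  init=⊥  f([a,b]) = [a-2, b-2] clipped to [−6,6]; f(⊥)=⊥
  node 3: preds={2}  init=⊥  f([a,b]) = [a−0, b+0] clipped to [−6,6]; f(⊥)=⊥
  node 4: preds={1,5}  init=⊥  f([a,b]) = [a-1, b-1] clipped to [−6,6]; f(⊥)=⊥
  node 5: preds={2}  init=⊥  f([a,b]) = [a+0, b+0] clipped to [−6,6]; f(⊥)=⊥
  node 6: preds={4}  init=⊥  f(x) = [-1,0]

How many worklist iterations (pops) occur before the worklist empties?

Iteration log — 7 steps:
  step 1. node 0  ⊔preds=⊥  new=[-3,2]  stable
  step 2. node 1  ⊔preds=⊥  new=⊥  stable
  step 3. node 2  ⊔preds=⊥  new=⊥  stable
  step 4. node 3  ⊔preds=⊥  new=⊥  stable
  step 5. node 4  ⊔preds=⊥  new=⊥  stable
  step 6. node 5  ⊔preds=⊥  new=⊥  stable
  step 7. node 6  ⊔preds=⊥  new=[-1,0]  old=⊥  +wl: 

Least fixpoint reached:
  node 0: [-3,2]
  node 1: ⊥
  node 2: ⊥
  node 3: ⊥
  node 4: ⊥
  node 5: ⊥
  node 6: [-1,0]

7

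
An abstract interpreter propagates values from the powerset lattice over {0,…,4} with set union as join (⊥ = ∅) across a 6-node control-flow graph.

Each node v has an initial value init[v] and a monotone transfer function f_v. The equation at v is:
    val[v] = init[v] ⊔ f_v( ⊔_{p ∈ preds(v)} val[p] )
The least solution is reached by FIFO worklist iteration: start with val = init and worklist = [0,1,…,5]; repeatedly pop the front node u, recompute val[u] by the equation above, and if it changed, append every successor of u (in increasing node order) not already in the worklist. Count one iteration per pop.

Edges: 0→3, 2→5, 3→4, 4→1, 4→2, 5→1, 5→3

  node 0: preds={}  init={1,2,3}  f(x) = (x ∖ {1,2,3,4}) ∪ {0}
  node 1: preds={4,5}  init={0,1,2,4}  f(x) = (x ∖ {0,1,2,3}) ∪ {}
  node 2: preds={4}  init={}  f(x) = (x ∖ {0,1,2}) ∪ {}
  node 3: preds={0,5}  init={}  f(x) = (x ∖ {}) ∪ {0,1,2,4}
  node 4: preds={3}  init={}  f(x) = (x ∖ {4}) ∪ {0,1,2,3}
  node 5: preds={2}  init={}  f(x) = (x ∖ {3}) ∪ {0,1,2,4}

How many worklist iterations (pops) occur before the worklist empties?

Trace (10 dequeues):
  [1] u=0 | in {} | out {0,1,2,3} | prev {1,2,3} | push {}
  [2] u=1 | in {} | out {0,1,2,4} | ==
  [3] u=2 | in {} | out {} | ==
  [4] u=3 | in {0,1,2,3} | out {0,1,2,3,4} | prev {} | push {}
  [5] u=4 | in {0,1,2,3,4} | out {0,1,2,3} | prev {} | push {1,2}
  [6] u=5 | in {} | out {0,1,2,4} | prev {} | push {3}
  [7] u=1 | in {0,1,2,3,4} | out {0,1,2,4} | ==
  [8] u=2 | in {0,1,2,3} | out {3} | prev {} | push {5}
  [9] u=3 | in {0,1,2,3,4} | out {0,1,2,3,4} | ==
  [10] u=5 | in {3} | out {0,1,2,4} | ==

Converged values:
  [0] {0,1,2,3}
  [1] {0,1,2,4}
  [2] {3}
  [3] {0,1,2,3,4}
  [4] {0,1,2,3}
  [5] {0,1,2,4}

10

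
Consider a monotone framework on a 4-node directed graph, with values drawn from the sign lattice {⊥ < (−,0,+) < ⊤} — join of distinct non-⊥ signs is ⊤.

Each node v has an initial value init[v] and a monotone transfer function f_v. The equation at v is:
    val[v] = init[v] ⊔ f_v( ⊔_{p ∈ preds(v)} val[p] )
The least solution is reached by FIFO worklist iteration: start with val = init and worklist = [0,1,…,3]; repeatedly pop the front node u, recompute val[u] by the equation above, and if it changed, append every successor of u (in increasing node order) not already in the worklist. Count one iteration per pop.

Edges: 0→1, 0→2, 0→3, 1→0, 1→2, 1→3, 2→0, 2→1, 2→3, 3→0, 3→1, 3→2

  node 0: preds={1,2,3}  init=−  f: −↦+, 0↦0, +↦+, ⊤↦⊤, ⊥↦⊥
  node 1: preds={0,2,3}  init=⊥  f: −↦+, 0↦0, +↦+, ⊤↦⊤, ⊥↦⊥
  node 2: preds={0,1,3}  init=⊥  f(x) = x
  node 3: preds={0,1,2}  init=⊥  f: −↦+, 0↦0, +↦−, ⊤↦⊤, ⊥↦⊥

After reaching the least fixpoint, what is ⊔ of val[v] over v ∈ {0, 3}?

Worklist (9 pops):
  #1 pop 0: in=⊥ → − (no change)
  #2 pop 1: in=− → + (was ⊥); enqueue [0]
  #3 pop 2: in=⊤ → ⊤ (was ⊥); enqueue [1]
  #4 pop 3: in=⊤ → ⊤ (was ⊥); enqueue [2]
  #5 pop 0: in=⊤ → ⊤ (was −); enqueue [3]
  #6 pop 1: in=⊤ → ⊤ (was +); enqueue [0]
  #7 pop 2: in=⊤ → ⊤ (no change)
  #8 pop 3: in=⊤ → ⊤ (no change)
  #9 pop 0: in=⊤ → ⊤ (no change)

Fixpoint:
  val[0] = ⊤
  val[1] = ⊤
  val[2] = ⊤
  val[3] = ⊤

⊤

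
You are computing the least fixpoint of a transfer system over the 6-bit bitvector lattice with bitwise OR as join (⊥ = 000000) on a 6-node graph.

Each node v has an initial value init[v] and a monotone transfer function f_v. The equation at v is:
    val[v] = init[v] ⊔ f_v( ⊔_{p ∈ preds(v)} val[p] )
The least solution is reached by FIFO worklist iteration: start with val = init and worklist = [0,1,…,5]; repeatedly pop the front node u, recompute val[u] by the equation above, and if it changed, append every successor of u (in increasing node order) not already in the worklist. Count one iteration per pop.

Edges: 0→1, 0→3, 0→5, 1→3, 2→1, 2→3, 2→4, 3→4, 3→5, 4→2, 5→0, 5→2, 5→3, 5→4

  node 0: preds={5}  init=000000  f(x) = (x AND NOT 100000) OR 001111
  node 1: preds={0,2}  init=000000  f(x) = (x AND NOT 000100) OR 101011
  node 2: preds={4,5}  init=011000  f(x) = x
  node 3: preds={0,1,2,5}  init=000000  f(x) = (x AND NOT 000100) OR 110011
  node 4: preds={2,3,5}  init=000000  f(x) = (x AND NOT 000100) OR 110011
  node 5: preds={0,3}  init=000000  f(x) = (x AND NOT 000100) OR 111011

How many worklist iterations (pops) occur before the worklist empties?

Trace (12 dequeues):
  [1] u=0 | in 000000 | out 001111 | prev 000000 | push {}
  [2] u=1 | in 011111 | out 111011 | prev 000000 | push {}
  [3] u=2 | in 000000 | out 011000 | ==
  [4] u=3 | in 111111 | out 111011 | prev 000000 | push {}
  [5] u=4 | in 111011 | out 111011 | prev 000000 | push {2}
  [6] u=5 | in 111111 | out 111011 | prev 000000 | push {0,3,4}
  [7] u=2 | in 111011 | out 111011 | prev 011000 | push {1}
  [8] u=0 | in 111011 | out 011111 | prev 001111 | push {5}
  [9] u=3 | in 111111 | out 111011 | ==
  [10] u=4 | in 111011 | out 111011 | ==
  [11] u=1 | in 111111 | out 111011 | ==
  [12] u=5 | in 111111 | out 111011 | ==

Converged values:
  [0] 011111
  [1] 111011
  [2] 111011
  [3] 111011
  [4] 111011
  [5] 111011

12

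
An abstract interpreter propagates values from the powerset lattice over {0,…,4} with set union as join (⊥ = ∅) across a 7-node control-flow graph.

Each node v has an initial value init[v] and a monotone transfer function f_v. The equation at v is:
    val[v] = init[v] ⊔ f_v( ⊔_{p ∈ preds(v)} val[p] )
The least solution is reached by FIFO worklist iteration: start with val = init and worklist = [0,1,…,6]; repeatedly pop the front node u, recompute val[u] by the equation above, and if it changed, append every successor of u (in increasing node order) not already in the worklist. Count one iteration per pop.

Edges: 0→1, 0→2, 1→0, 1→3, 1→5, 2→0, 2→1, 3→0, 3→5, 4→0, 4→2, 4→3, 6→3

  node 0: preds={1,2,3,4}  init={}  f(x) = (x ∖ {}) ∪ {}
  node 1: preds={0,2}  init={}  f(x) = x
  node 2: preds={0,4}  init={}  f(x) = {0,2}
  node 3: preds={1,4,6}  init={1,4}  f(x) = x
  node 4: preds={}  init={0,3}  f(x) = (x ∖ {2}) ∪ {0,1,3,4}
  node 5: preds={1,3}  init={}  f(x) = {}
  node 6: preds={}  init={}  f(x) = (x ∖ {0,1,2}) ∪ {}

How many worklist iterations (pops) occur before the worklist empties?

Iteration log — 13 steps:
  step 1. node 0  ⊔preds={0,1,3,4}  new={0,1,3,4}  old={}  +wl: 
  step 2. node 1  ⊔preds={0,1,3,4}  new={0,1,3,4}  old={}  +wl: 0
  step 3. node 2  ⊔preds={0,1,3,4}  new={0,2}  old={}  +wl: 1
  step 4. node 3  ⊔preds={0,1,3,4}  new={0,1,3,4}  old={1,4}  +wl: 
  step 5. node 4  ⊔preds={}  new={0,1,3,4}  old={0,3}  +wl: 2,3
  step 6. node 5  ⊔preds={0,1,3,4}  new={}  stable
  step 7. node 6  ⊔preds={}  new={}  stable
  step 8. node 0  ⊔preds={0,1,2,3,4}  new={0,1,2,3,4}  old={0,1,3,4}  +wl: 
  step 9. node 1  ⊔preds={0,1,2,3,4}  new={0,1,2,3,4}  old={0,1,3,4}  +wl: 0,5
  step 10. node 2  ⊔preds={0,1,2,3,4}  new={0,2}  stable
  step 11. node 3  ⊔preds={0,1,2,3,4}  new={0,1,2,3,4}  old={0,1,3,4}  +wl: 
  step 12. node 0  ⊔preds={0,1,2,3,4}  new={0,1,2,3,4}  stable
  step 13. node 5  ⊔preds={0,1,2,3,4}  new={}  stable

Least fixpoint reached:
  node 0: {0,1,2,3,4}
  node 1: {0,1,2,3,4}
  node 2: {0,2}
  node 3: {0,1,2,3,4}
  node 4: {0,1,3,4}
  node 5: {}
  node 6: {}

13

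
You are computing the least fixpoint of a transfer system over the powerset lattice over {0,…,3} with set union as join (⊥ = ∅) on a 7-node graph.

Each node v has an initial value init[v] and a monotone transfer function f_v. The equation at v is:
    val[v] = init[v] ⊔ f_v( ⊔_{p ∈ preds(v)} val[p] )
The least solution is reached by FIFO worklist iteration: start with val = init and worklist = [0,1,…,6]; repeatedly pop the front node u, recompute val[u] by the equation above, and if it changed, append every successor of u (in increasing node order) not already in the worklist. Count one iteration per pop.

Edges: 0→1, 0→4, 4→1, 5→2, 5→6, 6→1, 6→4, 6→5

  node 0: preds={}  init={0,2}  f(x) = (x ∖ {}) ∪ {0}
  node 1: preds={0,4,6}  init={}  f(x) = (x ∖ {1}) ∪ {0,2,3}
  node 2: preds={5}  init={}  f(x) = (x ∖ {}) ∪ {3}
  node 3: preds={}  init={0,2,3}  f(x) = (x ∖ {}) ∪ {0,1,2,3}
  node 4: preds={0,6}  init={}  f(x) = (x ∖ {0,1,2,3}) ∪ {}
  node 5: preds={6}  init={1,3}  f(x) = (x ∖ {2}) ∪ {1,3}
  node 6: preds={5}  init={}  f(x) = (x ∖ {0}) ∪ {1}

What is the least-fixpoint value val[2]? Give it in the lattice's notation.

Worklist (10 pops):
  #1 pop 0: in={} → {0,2} (no change)
  #2 pop 1: in={0,2} → {0,2,3} (was {}); enqueue []
  #3 pop 2: in={1,3} → {1,3} (was {}); enqueue []
  #4 pop 3: in={} → {0,1,2,3} (was {0,2,3}); enqueue []
  #5 pop 4: in={0,2} → {} (no change)
  #6 pop 5: in={} → {1,3} (no change)
  #7 pop 6: in={1,3} → {1,3} (was {}); enqueue [1,4,5]
  #8 pop 1: in={0,1,2,3} → {0,2,3} (no change)
  #9 pop 4: in={0,1,2,3} → {} (no change)
  #10 pop 5: in={1,3} → {1,3} (no change)

Fixpoint:
  val[0] = {0,2}
  val[1] = {0,2,3}
  val[2] = {1,3}
  val[3] = {0,1,2,3}
  val[4] = {}
  val[5] = {1,3}
  val[6] = {1,3}

{1,3}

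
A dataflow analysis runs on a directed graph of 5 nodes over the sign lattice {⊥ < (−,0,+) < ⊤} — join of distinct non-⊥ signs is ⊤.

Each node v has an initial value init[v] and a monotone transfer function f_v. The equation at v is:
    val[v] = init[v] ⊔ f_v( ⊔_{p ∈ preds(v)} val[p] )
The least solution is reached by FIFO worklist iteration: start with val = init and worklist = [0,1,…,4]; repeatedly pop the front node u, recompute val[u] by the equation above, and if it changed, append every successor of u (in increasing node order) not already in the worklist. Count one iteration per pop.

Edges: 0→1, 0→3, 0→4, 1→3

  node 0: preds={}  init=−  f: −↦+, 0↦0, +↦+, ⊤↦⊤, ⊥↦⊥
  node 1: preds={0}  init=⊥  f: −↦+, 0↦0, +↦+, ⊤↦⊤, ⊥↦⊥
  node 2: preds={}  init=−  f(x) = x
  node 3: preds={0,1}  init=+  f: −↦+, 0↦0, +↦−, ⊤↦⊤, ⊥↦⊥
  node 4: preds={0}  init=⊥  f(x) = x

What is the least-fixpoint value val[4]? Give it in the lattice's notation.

Trace (5 dequeues):
  [1] u=0 | in ⊥ | out − | ==
  [2] u=1 | in − | out + | prev ⊥ | push {}
  [3] u=2 | in ⊥ | out − | ==
  [4] u=3 | in ⊤ | out ⊤ | prev + | push {}
  [5] u=4 | in − | out − | prev ⊥ | push {}

Converged values:
  [0] −
  [1] +
  [2] −
  [3] ⊤
  [4] −

−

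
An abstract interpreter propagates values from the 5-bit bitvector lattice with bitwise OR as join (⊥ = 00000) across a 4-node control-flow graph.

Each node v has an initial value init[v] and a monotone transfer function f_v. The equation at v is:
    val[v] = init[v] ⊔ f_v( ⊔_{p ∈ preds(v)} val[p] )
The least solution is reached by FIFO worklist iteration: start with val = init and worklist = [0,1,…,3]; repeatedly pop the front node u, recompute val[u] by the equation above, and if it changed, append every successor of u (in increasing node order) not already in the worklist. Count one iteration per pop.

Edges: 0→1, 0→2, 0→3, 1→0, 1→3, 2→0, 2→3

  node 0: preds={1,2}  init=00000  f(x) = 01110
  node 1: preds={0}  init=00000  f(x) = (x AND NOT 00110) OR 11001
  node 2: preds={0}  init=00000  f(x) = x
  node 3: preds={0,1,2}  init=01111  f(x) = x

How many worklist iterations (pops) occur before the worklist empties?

5

Iteration log — 5 steps:
  step 1. node 0  ⊔preds=00000  new=01110  old=00000  +wl: 
  step 2. node 1  ⊔preds=01110  new=11001  old=00000  +wl: 0
  step 3. node 2  ⊔preds=01110  new=01110  old=00000  +wl: 
  step 4. node 3  ⊔preds=11111  new=11111  old=01111  +wl: 
  step 5. node 0  ⊔preds=11111  new=01110  stable

Least fixpoint reached:
  node 0: 01110
  node 1: 11001
  node 2: 01110
  node 3: 11111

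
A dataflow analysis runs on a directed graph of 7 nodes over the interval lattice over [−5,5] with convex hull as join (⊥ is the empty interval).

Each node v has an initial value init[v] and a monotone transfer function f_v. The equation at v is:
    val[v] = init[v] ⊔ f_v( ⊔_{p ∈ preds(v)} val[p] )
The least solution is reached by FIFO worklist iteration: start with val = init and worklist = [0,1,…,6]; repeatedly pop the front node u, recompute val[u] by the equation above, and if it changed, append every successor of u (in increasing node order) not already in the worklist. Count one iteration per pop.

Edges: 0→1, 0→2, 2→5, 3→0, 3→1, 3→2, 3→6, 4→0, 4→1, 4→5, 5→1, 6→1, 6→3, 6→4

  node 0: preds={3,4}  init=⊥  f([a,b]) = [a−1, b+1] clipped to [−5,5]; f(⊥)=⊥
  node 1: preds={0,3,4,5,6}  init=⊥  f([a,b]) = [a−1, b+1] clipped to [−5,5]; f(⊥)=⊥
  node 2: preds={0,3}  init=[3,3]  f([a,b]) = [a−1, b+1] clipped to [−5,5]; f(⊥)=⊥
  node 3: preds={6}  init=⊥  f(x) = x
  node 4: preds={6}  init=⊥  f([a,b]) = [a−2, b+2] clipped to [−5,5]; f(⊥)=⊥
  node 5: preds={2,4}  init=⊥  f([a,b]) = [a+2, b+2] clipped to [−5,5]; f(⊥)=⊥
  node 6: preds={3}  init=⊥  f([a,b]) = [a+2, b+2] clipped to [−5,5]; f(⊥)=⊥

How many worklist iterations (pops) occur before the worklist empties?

8

Trace (8 dequeues):
  [1] u=0 | in ⊥ | out ⊥ | ==
  [2] u=1 | in ⊥ | out ⊥ | ==
  [3] u=2 | in ⊥ | out [3,3] | ==
  [4] u=3 | in ⊥ | out ⊥ | ==
  [5] u=4 | in ⊥ | out ⊥ | ==
  [6] u=5 | in [3,3] | out [5,5] | prev ⊥ | push {1}
  [7] u=6 | in ⊥ | out ⊥ | ==
  [8] u=1 | in [5,5] | out [4,5] | prev ⊥ | push {}

Converged values:
  [0] ⊥
  [1] [4,5]
  [2] [3,3]
  [3] ⊥
  [4] ⊥
  [5] [5,5]
  [6] ⊥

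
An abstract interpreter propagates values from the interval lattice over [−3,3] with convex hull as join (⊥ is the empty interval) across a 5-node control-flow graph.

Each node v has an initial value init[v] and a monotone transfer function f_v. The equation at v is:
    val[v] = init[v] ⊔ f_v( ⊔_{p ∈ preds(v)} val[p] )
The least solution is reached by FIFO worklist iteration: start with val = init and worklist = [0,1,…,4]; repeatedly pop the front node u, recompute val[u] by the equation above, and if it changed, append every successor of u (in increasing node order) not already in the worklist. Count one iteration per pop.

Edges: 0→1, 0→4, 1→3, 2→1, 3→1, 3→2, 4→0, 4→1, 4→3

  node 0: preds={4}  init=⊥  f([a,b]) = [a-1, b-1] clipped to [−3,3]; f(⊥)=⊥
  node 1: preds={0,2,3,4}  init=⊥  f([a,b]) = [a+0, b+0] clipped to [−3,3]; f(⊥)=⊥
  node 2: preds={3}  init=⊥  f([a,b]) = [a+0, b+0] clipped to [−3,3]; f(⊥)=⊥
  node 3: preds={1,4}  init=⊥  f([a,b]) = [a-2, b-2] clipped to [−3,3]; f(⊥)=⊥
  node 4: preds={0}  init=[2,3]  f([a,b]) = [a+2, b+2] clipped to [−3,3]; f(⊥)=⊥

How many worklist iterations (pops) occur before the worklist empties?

12

Trace (12 dequeues):
  [1] u=0 | in [2,3] | out [1,2] | prev ⊥ | push {}
  [2] u=1 | in [1,3] | out [1,3] | prev ⊥ | push {}
  [3] u=2 | in ⊥ | out ⊥ | ==
  [4] u=3 | in [1,3] | out [-1,1] | prev ⊥ | push {1,2}
  [5] u=4 | in [1,2] | out [2,3] | ==
  [6] u=1 | in [-1,3] | out [-1,3] | prev [1,3] | push {3}
  [7] u=2 | in [-1,1] | out [-1,1] | prev ⊥ | push {1}
  [8] u=3 | in [-1,3] | out [-3,1] | prev [-1,1] | push {2}
  [9] u=1 | in [-3,3] | out [-3,3] | prev [-1,3] | push {3}
  [10] u=2 | in [-3,1] | out [-3,1] | prev [-1,1] | push {1}
  [11] u=3 | in [-3,3] | out [-3,1] | ==
  [12] u=1 | in [-3,3] | out [-3,3] | ==

Converged values:
  [0] [1,2]
  [1] [-3,3]
  [2] [-3,1]
  [3] [-3,1]
  [4] [2,3]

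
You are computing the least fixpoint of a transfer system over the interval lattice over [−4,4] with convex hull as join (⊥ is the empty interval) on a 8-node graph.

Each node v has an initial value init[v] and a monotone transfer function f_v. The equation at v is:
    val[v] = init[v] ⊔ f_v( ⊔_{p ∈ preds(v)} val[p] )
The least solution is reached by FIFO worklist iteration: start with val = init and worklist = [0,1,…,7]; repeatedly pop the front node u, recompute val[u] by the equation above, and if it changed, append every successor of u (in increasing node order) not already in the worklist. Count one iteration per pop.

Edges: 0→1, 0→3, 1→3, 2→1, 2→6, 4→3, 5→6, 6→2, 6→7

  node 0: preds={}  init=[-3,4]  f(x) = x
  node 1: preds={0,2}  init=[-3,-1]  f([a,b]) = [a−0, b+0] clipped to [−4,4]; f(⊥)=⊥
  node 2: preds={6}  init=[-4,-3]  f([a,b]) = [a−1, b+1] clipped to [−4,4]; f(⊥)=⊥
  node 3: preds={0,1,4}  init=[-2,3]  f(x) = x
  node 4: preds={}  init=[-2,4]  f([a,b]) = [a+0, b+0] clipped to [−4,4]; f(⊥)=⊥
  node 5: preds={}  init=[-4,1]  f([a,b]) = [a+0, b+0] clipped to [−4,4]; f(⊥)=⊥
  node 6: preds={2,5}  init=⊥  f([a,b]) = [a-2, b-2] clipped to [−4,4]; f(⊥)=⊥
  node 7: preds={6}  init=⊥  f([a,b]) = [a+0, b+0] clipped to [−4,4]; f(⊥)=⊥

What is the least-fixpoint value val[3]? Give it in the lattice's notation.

Iteration log — 11 steps:
  step 1. node 0  ⊔preds=⊥  new=[-3,4]  stable
  step 2. node 1  ⊔preds=[-4,4]  new=[-4,4]  old=[-3,-1]  +wl: 
  step 3. node 2  ⊔preds=⊥  new=[-4,-3]  stable
  step 4. node 3  ⊔preds=[-4,4]  new=[-4,4]  old=[-2,3]  +wl: 
  step 5. node 4  ⊔preds=⊥  new=[-2,4]  stable
  step 6. node 5  ⊔preds=⊥  new=[-4,1]  stable
  step 7. node 6  ⊔preds=[-4,1]  new=[-4,-1]  old=⊥  +wl: 2
  step 8. node 7  ⊔preds=[-4,-1]  new=[-4,-1]  old=⊥  +wl: 
  step 9. node 2  ⊔preds=[-4,-1]  new=[-4,0]  old=[-4,-3]  +wl: 1,6
  step 10. node 1  ⊔preds=[-4,4]  new=[-4,4]  stable
  step 11. node 6  ⊔preds=[-4,1]  new=[-4,-1]  stable

Least fixpoint reached:
  node 0: [-3,4]
  node 1: [-4,4]
  node 2: [-4,0]
  node 3: [-4,4]
  node 4: [-2,4]
  node 5: [-4,1]
  node 6: [-4,-1]
  node 7: [-4,-1]

[-4,4]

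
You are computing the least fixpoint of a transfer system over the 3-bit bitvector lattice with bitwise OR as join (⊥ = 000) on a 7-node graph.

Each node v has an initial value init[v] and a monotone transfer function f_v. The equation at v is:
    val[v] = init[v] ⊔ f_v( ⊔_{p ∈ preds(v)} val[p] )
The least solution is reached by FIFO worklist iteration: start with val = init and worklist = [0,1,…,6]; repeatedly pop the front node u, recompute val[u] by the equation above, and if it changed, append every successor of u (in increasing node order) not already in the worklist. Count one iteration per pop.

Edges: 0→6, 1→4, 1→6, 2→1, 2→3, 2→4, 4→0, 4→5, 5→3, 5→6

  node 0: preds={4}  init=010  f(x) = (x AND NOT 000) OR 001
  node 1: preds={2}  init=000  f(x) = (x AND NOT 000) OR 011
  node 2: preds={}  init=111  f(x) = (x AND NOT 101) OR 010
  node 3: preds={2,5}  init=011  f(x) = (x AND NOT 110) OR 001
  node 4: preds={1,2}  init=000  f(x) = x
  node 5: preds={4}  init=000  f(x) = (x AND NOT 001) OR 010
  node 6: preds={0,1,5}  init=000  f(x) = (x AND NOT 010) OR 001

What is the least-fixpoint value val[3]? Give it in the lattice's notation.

Trace (10 dequeues):
  [1] u=0 | in 000 | out 011 | prev 010 | push {}
  [2] u=1 | in 111 | out 111 | prev 000 | push {}
  [3] u=2 | in 000 | out 111 | ==
  [4] u=3 | in 111 | out 011 | ==
  [5] u=4 | in 111 | out 111 | prev 000 | push {0}
  [6] u=5 | in 111 | out 110 | prev 000 | push {3}
  [7] u=6 | in 111 | out 101 | prev 000 | push {}
  [8] u=0 | in 111 | out 111 | prev 011 | push {6}
  [9] u=3 | in 111 | out 011 | ==
  [10] u=6 | in 111 | out 101 | ==

Converged values:
  [0] 111
  [1] 111
  [2] 111
  [3] 011
  [4] 111
  [5] 110
  [6] 101

011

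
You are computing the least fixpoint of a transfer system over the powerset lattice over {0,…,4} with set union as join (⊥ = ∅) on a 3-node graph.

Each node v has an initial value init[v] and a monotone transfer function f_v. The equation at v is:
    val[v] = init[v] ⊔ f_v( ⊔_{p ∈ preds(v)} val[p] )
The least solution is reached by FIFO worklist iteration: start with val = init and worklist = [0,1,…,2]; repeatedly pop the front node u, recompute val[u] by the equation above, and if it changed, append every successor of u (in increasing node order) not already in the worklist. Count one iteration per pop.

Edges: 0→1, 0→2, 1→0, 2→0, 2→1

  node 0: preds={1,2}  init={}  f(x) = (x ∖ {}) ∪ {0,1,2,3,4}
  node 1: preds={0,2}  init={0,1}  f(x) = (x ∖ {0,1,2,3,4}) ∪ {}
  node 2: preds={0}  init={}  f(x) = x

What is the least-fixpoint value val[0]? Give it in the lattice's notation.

{0,1,2,3,4}

Worklist (5 pops):
  #1 pop 0: in={0,1} → {0,1,2,3,4} (was {}); enqueue []
  #2 pop 1: in={0,1,2,3,4} → {0,1} (no change)
  #3 pop 2: in={0,1,2,3,4} → {0,1,2,3,4} (was {}); enqueue [0,1]
  #4 pop 0: in={0,1,2,3,4} → {0,1,2,3,4} (no change)
  #5 pop 1: in={0,1,2,3,4} → {0,1} (no change)

Fixpoint:
  val[0] = {0,1,2,3,4}
  val[1] = {0,1}
  val[2] = {0,1,2,3,4}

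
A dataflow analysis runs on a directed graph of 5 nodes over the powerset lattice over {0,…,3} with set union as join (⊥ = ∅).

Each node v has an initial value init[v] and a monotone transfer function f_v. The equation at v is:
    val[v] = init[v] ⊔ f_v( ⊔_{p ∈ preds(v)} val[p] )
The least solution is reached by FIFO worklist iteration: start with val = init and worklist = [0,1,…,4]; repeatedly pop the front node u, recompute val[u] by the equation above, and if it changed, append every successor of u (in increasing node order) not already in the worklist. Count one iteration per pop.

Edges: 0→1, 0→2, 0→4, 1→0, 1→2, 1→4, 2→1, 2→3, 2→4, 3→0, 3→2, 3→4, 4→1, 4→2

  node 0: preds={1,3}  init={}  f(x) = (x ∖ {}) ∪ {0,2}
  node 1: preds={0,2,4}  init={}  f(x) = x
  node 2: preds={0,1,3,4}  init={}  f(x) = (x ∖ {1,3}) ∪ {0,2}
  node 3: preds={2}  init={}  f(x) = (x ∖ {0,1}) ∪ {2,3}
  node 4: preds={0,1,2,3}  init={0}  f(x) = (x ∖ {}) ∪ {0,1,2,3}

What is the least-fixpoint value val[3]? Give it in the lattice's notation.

Iteration log — 13 steps:
  step 1. node 0  ⊔preds={}  new={0,2}  old={}  +wl: 
  step 2. node 1  ⊔preds={0,2}  new={0,2}  old={}  +wl: 0
  step 3. node 2  ⊔preds={0,2}  new={0,2}  old={}  +wl: 1
  step 4. node 3  ⊔preds={0,2}  new={2,3}  old={}  +wl: 2
  step 5. node 4  ⊔preds={0,2,3}  new={0,1,2,3}  old={0}  +wl: 
  step 6. node 0  ⊔preds={0,2,3}  new={0,2,3}  old={0,2}  +wl: 4
  step 7. node 1  ⊔preds={0,1,2,3}  new={0,1,2,3}  old={0,2}  +wl: 0
  step 8. node 2  ⊔preds={0,1,2,3}  new={0,2}  stable
  step 9. node 4  ⊔preds={0,1,2,3}  new={0,1,2,3}  stable
  step 10. node 0  ⊔preds={0,1,2,3}  new={0,1,2,3}  old={0,2,3}  +wl: 1,2,4
  step 11. node 1  ⊔preds={0,1,2,3}  new={0,1,2,3}  stable
  step 12. node 2  ⊔preds={0,1,2,3}  new={0,2}  stable
  step 13. node 4  ⊔preds={0,1,2,3}  new={0,1,2,3}  stable

Least fixpoint reached:
  node 0: {0,1,2,3}
  node 1: {0,1,2,3}
  node 2: {0,2}
  node 3: {2,3}
  node 4: {0,1,2,3}

{2,3}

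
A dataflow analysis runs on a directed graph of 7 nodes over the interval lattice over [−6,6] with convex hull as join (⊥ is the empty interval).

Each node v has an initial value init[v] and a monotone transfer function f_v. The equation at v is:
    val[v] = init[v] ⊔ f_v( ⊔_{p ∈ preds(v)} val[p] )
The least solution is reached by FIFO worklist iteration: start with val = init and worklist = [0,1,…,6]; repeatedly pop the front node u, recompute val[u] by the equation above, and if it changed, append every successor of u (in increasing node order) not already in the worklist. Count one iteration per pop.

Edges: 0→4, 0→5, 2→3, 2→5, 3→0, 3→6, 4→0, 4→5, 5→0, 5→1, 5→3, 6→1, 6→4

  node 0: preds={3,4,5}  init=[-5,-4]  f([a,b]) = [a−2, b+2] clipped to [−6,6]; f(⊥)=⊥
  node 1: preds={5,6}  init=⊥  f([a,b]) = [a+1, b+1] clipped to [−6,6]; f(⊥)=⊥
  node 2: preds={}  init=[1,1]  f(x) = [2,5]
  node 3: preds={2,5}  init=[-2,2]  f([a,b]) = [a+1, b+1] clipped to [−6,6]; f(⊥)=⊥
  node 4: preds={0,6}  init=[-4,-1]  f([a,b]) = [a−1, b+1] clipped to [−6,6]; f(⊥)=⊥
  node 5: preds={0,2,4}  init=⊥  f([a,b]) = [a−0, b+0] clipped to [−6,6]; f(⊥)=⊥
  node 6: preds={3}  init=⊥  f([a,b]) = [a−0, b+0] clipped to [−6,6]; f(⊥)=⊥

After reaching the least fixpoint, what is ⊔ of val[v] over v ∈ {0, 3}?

[-6,6]

Trace (17 dequeues):
  [1] u=0 | in [-4,2] | out [-6,4] | prev [-5,-4] | push {}
  [2] u=1 | in ⊥ | out ⊥ | ==
  [3] u=2 | in ⊥ | out [1,5] | prev [1,1] | push {}
  [4] u=3 | in [1,5] | out [-2,6] | prev [-2,2] | push {0}
  [5] u=4 | in [-6,4] | out [-6,5] | prev [-4,-1] | push {}
  [6] u=5 | in [-6,5] | out [-6,5] | prev ⊥ | push {1,3}
  [7] u=6 | in [-2,6] | out [-2,6] | prev ⊥ | push {4}
  [8] u=0 | in [-6,6] | out [-6,6] | prev [-6,4] | push {5}
  [9] u=1 | in [-6,6] | out [-5,6] | prev ⊥ | push {}
  [10] u=3 | in [-6,5] | out [-5,6] | prev [-2,6] | push {0,6}
  [11] u=4 | in [-6,6] | out [-6,6] | prev [-6,5] | push {}
  [12] u=5 | in [-6,6] | out [-6,6] | prev [-6,5] | push {1,3}
  [13] u=0 | in [-6,6] | out [-6,6] | ==
  [14] u=6 | in [-5,6] | out [-5,6] | prev [-2,6] | push {4}
  [15] u=1 | in [-6,6] | out [-5,6] | ==
  [16] u=3 | in [-6,6] | out [-5,6] | ==
  [17] u=4 | in [-6,6] | out [-6,6] | ==

Converged values:
  [0] [-6,6]
  [1] [-5,6]
  [2] [1,5]
  [3] [-5,6]
  [4] [-6,6]
  [5] [-6,6]
  [6] [-5,6]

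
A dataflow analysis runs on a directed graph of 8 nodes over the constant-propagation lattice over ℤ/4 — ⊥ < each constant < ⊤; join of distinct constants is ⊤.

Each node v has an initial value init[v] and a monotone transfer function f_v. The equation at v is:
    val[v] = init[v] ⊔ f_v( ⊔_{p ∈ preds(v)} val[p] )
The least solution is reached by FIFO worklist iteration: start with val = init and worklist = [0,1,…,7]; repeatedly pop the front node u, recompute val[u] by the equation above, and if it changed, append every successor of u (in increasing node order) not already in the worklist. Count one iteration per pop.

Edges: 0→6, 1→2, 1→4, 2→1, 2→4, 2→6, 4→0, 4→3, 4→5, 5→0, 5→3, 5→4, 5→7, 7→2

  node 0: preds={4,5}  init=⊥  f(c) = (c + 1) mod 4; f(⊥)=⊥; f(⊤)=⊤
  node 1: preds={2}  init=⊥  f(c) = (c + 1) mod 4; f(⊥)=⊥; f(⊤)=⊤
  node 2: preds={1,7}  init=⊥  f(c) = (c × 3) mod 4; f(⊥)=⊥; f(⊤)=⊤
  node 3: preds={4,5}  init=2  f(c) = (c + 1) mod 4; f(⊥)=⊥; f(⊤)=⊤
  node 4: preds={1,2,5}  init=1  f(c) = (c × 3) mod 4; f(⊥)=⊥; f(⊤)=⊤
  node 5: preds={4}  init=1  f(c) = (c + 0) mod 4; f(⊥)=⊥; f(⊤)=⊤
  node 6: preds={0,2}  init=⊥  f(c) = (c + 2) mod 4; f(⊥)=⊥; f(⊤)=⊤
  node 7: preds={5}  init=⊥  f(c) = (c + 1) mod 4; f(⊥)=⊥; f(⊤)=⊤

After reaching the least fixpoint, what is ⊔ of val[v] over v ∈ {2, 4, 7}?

Iteration log — 16 steps:
  step 1. node 0  ⊔preds=1  new=2  old=⊥  +wl: 
  step 2. node 1  ⊔preds=⊥  new=⊥  stable
  step 3. node 2  ⊔preds=⊥  new=⊥  stable
  step 4. node 3  ⊔preds=1  new=2  stable
  step 5. node 4  ⊔preds=1  new=⊤  old=1  +wl: 0,3
  step 6. node 5  ⊔preds=⊤  new=⊤  old=1  +wl: 4
  step 7. node 6  ⊔preds=2  new=0  old=⊥  +wl: 
  step 8. node 7  ⊔preds=⊤  new=⊤  old=⊥  +wl: 2
  step 9. node 0  ⊔preds=⊤  new=⊤  old=2  +wl: 6
  step 10. node 3  ⊔preds=⊤  new=⊤  old=2  +wl: 
  step 11. node 4  ⊔preds=⊤  new=⊤  stable
  step 12. node 2  ⊔preds=⊤  new=⊤  old=⊥  +wl: 1,4
  step 13. node 6  ⊔preds=⊤  new=⊤  old=0  +wl: 
  step 14. node 1  ⊔preds=⊤  new=⊤  old=⊥  +wl: 2
  step 15. node 4  ⊔preds=⊤  new=⊤  stable
  step 16. node 2  ⊔preds=⊤  new=⊤  stable

Least fixpoint reached:
  node 0: ⊤
  node 1: ⊤
  node 2: ⊤
  node 3: ⊤
  node 4: ⊤
  node 5: ⊤
  node 6: ⊤
  node 7: ⊤

⊤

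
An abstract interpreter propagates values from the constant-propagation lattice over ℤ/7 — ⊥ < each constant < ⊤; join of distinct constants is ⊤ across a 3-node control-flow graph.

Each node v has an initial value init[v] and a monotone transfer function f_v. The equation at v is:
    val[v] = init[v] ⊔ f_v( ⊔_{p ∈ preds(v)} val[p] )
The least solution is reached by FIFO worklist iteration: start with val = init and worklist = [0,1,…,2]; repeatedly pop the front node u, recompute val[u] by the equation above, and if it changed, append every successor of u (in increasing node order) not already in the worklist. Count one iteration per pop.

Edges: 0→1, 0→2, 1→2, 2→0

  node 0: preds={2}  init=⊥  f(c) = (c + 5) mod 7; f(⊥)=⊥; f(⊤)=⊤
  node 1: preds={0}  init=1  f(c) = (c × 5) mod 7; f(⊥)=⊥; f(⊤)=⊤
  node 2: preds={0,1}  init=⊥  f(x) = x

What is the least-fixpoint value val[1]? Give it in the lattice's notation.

⊤

Iteration log — 9 steps:
  step 1. node 0  ⊔preds=⊥  new=⊥  stable
  step 2. node 1  ⊔preds=⊥  new=1  stable
  step 3. node 2  ⊔preds=1  new=1  old=⊥  +wl: 0
  step 4. node 0  ⊔preds=1  new=6  old=⊥  +wl: 1,2
  step 5. node 1  ⊔preds=6  new=⊤  old=1  +wl: 
  step 6. node 2  ⊔preds=⊤  new=⊤  old=1  +wl: 0
  step 7. node 0  ⊔preds=⊤  new=⊤  old=6  +wl: 1,2
  step 8. node 1  ⊔preds=⊤  new=⊤  stable
  step 9. node 2  ⊔preds=⊤  new=⊤  stable

Least fixpoint reached:
  node 0: ⊤
  node 1: ⊤
  node 2: ⊤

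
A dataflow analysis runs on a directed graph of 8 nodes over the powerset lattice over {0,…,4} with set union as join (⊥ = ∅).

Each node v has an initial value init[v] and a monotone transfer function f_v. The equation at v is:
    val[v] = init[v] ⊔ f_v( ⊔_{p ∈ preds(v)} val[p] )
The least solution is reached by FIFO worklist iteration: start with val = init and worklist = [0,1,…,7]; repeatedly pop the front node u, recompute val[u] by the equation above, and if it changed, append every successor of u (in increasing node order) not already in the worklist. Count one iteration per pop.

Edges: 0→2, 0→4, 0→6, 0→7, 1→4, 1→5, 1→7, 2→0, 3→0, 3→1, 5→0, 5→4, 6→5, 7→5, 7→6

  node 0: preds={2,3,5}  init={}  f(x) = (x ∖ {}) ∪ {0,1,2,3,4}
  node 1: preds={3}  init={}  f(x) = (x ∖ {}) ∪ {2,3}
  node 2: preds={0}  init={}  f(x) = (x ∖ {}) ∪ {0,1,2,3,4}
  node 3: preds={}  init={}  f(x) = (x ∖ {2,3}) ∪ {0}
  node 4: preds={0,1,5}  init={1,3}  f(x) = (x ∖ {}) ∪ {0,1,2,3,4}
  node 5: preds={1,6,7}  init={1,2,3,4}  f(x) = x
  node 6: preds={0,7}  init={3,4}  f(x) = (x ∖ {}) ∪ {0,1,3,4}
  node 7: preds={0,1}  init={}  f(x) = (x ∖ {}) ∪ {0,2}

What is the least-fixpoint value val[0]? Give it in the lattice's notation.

{0,1,2,3,4}

Worklist (15 pops):
  #1 pop 0: in={1,2,3,4} → {0,1,2,3,4} (was {}); enqueue []
  #2 pop 1: in={} → {2,3} (was {}); enqueue []
  #3 pop 2: in={0,1,2,3,4} → {0,1,2,3,4} (was {}); enqueue [0]
  #4 pop 3: in={} → {0} (was {}); enqueue [1]
  #5 pop 4: in={0,1,2,3,4} → {0,1,2,3,4} (was {1,3}); enqueue []
  #6 pop 5: in={2,3,4} → {1,2,3,4} (no change)
  #7 pop 6: in={0,1,2,3,4} → {0,1,2,3,4} (was {3,4}); enqueue [5]
  #8 pop 7: in={0,1,2,3,4} → {0,1,2,3,4} (was {}); enqueue [6]
  #9 pop 0: in={0,1,2,3,4} → {0,1,2,3,4} (no change)
  #10 pop 1: in={0} → {0,2,3} (was {2,3}); enqueue [4,7]
  #11 pop 5: in={0,1,2,3,4} → {0,1,2,3,4} (was {1,2,3,4}); enqueue [0]
  #12 pop 6: in={0,1,2,3,4} → {0,1,2,3,4} (no change)
  #13 pop 4: in={0,1,2,3,4} → {0,1,2,3,4} (no change)
  #14 pop 7: in={0,1,2,3,4} → {0,1,2,3,4} (no change)
  #15 pop 0: in={0,1,2,3,4} → {0,1,2,3,4} (no change)

Fixpoint:
  val[0] = {0,1,2,3,4}
  val[1] = {0,2,3}
  val[2] = {0,1,2,3,4}
  val[3] = {0}
  val[4] = {0,1,2,3,4}
  val[5] = {0,1,2,3,4}
  val[6] = {0,1,2,3,4}
  val[7] = {0,1,2,3,4}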